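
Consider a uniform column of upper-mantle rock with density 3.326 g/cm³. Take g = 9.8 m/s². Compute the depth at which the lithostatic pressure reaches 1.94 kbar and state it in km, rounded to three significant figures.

5.95 km

h = P/(ρg) = 1.94 kbar / (3326 kg/m³ × 9.8 m/s²) = 1.940×10^8 Pa / 32595 Pa/m = 5951.9 m
= 5.9519 km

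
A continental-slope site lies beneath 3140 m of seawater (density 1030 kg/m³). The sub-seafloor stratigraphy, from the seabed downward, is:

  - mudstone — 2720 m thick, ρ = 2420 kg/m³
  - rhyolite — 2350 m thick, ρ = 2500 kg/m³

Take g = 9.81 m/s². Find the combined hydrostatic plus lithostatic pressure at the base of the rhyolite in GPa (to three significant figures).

0.154 GPa

seawater: 1030 kg/m³ × 9.81 m/s² × 3140 m = 3.173×10^7 Pa = 0.03173 GPa
mudstone: 2420 kg/m³ × 9.81 m/s² × 2720 m = 6.457×10^7 Pa = 0.06457 GPa
rhyolite: 2500 kg/m³ × 9.81 m/s² × 2350 m = 5.763×10^7 Pa = 0.05763 GPa
Total = 0.03173 + 0.06457 + 0.05763 = 0.15393 GPa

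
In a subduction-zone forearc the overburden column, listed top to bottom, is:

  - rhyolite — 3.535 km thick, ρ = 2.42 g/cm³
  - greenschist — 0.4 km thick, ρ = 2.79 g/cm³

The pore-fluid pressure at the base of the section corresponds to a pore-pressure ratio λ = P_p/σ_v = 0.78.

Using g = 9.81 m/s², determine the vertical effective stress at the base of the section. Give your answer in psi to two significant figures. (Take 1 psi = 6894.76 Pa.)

3000 psi

Overburden (lithostatic) stress σ_v:
rhyolite: 2420 kg/m³ × 9.81 m/s² × 3535 m = 8.392×10^7 Pa = 83.92 MPa
greenschist: 2790 kg/m³ × 9.81 m/s² × 400 m = 1.095×10^7 Pa = 10.95 MPa
Total = 83.92 + 10.95 = 94.870 MPa
Pore pressure P_p = λ·σ_v = 0.78 × 94.87 MPa = 74.00 MPa
Effective stress σ' = σ_v − P_p = 94.87 − 74.00 = 20.871 MPa = 3027.1 psi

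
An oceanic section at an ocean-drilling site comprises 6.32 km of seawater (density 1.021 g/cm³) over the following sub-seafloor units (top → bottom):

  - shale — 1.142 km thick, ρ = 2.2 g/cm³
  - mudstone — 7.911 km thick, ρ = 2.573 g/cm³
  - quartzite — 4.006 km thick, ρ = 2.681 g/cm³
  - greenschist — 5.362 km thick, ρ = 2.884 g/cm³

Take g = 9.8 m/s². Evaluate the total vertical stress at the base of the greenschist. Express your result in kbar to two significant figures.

seawater: 1021 kg/m³ × 9.8 m/s² × 6320 m = 6.324×10^7 Pa = 0.6324 kbar
shale: 2200 kg/m³ × 9.8 m/s² × 1142 m = 2.462×10^7 Pa = 0.2462 kbar
mudstone: 2573 kg/m³ × 9.8 m/s² × 7911 m = 1.995×10^8 Pa = 1.995 kbar
quartzite: 2681 kg/m³ × 9.8 m/s² × 4006 m = 1.053×10^8 Pa = 1.053 kbar
greenschist: 2884 kg/m³ × 9.8 m/s² × 5362 m = 1.515×10^8 Pa = 1.515 kbar
Total = 0.6324 + 0.2462 + 1.995 + 1.053 + 1.515 = 5.4414 kbar

5.4 kbar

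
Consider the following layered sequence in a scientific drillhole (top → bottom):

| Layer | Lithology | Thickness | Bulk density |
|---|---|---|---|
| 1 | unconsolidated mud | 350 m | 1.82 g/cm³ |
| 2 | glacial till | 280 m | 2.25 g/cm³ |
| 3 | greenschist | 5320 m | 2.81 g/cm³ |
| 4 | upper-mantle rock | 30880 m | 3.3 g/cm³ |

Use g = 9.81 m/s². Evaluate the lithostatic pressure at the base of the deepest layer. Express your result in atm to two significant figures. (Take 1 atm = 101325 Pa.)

unconsolidated mud: 1820 kg/m³ × 9.81 m/s² × 350 m = 6.249×10^6 Pa = 61.67 atm
glacial till: 2250 kg/m³ × 9.81 m/s² × 280 m = 6.180×10^6 Pa = 60.99 atm
greenschist: 2810 kg/m³ × 9.81 m/s² × 5320 m = 1.467×10^8 Pa = 1447 atm
upper-mantle rock: 3300 kg/m³ × 9.81 m/s² × 30880 m = 9.997×10^8 Pa = 9866 atm
Total = 61.67 + 60.99 + 1447 + 9866 = 11436 atm

11000 atm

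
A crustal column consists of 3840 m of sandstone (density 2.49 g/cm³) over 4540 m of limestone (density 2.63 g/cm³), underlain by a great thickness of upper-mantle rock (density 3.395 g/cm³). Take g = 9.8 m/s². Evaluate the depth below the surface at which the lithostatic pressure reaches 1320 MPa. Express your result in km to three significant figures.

41.7 km

Pressure at base of upper layers: 2490×9.8×3840 + 2630×9.8×4540 = 2.107×10^8 Pa = 210.7 MPa
Remaining pressure to be supplied by upper-mantle rock: 1.320×10^9 − 2.107×10^8 = 1.109×10^9 Pa
Additional depth in upper-mantle rock = 1.109×10^9 Pa / (3395 kg/m³ × 9.8 m/s²) = 33341 m
Total depth = 8380 m + 33341 m = 41721 m
= 41.721 km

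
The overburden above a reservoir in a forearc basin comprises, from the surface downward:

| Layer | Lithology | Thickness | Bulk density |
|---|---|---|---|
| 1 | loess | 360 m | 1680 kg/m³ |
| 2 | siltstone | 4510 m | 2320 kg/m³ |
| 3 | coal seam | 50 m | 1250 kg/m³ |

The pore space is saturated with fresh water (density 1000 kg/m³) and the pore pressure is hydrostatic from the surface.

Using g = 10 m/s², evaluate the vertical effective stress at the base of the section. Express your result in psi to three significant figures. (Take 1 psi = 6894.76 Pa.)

Overburden (lithostatic) stress σ_v:
loess: 1680 kg/m³ × 10 m/s² × 360 m = 6.048×10^6 Pa = 6.048 MPa
siltstone: 2320 kg/m³ × 10 m/s² × 4510 m = 1.046×10^8 Pa = 104.6 MPa
coal seam: 1250 kg/m³ × 10 m/s² × 50 m = 6.250×10^5 Pa = 0.6250 MPa
Total = 6.048 + 104.6 + 0.6250 = 111.31 MPa
Pore pressure P_p = 1000 kg/m³ × 10 m/s² × 4920 m = 4.920×10^7 Pa = 49.20 MPa
Effective stress σ' = σ_v − P_p = 111.3 − 49.20 = 62.105 MPa = 9007.6 psi

9010 psi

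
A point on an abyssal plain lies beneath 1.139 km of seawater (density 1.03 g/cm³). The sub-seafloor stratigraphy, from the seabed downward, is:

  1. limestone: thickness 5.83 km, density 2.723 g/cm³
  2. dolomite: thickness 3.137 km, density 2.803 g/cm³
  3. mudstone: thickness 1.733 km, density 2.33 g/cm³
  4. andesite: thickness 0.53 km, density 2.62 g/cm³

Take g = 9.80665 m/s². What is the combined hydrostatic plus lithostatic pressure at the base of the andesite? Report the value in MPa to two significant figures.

310 MPa

seawater: 1030 kg/m³ × 9.80665 m/s² × 1139 m = 1.150×10^7 Pa = 11.50 MPa
limestone: 2723 kg/m³ × 9.80665 m/s² × 5830 m = 1.557×10^8 Pa = 155.7 MPa
dolomite: 2803 kg/m³ × 9.80665 m/s² × 3137 m = 8.623×10^7 Pa = 86.23 MPa
mudstone: 2330 kg/m³ × 9.80665 m/s² × 1733 m = 3.960×10^7 Pa = 39.60 MPa
andesite: 2620 kg/m³ × 9.80665 m/s² × 530 m = 1.362×10^7 Pa = 13.62 MPa
Total = 11.50 + 155.7 + 86.23 + 39.60 + 13.62 = 306.63 MPa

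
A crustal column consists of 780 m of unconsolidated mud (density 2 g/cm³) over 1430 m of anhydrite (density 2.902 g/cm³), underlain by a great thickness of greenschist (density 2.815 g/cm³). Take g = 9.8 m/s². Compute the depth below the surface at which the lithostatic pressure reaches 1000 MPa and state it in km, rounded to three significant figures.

Pressure at base of upper layers: 2000×9.8×780 + 2902×9.8×1430 = 5.596×10^7 Pa = 55.96 MPa
Remaining pressure to be supplied by greenschist: 1.000×10^9 − 5.596×10^7 = 9.440×10^8 Pa
Additional depth in greenschist = 9.440×10^8 Pa / (2815 kg/m³ × 9.8 m/s²) = 34221 m
Total depth = 2210 m + 34221 m = 36431 m
= 36.431 km

36.4 km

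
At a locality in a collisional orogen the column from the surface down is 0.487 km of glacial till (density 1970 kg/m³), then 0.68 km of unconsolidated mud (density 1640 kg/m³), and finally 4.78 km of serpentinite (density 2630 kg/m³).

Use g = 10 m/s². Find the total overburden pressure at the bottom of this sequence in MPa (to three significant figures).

glacial till: 1970 kg/m³ × 10 m/s² × 487 m = 9.594×10^6 Pa = 9.594 MPa
unconsolidated mud: 1640 kg/m³ × 10 m/s² × 680 m = 1.115×10^7 Pa = 11.15 MPa
serpentinite: 2630 kg/m³ × 10 m/s² × 4780 m = 1.257×10^8 Pa = 125.7 MPa
Total = 9.594 + 11.15 + 125.7 = 146.46 MPa

146 MPa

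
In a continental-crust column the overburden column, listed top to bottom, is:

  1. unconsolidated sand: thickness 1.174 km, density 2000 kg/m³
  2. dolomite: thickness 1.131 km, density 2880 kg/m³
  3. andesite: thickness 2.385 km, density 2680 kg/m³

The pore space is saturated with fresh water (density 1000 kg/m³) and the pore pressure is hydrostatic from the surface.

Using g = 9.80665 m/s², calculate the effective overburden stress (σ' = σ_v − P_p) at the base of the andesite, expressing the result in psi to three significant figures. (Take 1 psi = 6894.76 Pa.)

Overburden (lithostatic) stress σ_v:
unconsolidated sand: 2000 kg/m³ × 9.80665 m/s² × 1174 m = 2.303×10^7 Pa = 23.03 MPa
dolomite: 2880 kg/m³ × 9.80665 m/s² × 1131 m = 3.194×10^7 Pa = 31.94 MPa
andesite: 2680 kg/m³ × 9.80665 m/s² × 2385 m = 6.268×10^7 Pa = 62.68 MPa
Total = 23.03 + 31.94 + 62.68 = 117.65 MPa
Pore pressure P_p = 1000 kg/m³ × 9.80665 m/s² × 4690 m = 4.599×10^7 Pa = 45.99 MPa
Effective stress σ' = σ_v − P_p = 117.7 − 45.99 = 71.658 MPa = 10393 psi

10400 psi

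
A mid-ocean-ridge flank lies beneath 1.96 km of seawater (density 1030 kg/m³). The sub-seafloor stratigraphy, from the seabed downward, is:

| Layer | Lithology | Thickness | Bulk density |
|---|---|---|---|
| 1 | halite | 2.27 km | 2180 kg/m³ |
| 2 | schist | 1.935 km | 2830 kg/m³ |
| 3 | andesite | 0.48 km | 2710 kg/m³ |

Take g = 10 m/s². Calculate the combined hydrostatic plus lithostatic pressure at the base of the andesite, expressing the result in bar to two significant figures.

seawater: 1030 kg/m³ × 10 m/s² × 1960 m = 2.019×10^7 Pa = 201.9 bar
halite: 2180 kg/m³ × 10 m/s² × 2270 m = 4.949×10^7 Pa = 494.9 bar
schist: 2830 kg/m³ × 10 m/s² × 1935 m = 5.476×10^7 Pa = 547.6 bar
andesite: 2710 kg/m³ × 10 m/s² × 480 m = 1.301×10^7 Pa = 130.1 bar
Total = 201.9 + 494.9 + 547.6 + 130.1 = 1374.4 bar

1400 bar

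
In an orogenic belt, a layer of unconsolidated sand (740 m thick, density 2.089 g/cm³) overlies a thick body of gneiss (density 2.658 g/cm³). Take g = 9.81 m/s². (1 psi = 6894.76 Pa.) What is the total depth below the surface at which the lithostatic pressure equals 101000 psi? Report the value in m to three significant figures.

Pressure at base of upper layers: 2089×9.81×740 = 1.516×10^7 Pa = 2199 psi
Remaining pressure to be supplied by gneiss: 6.964×10^8 − 1.516×10^7 = 6.812×10^8 Pa
Additional depth in gneiss = 6.812×10^8 Pa / (2658 kg/m³ × 9.81 m/s²) = 26125 m
Total depth = 740 m + 26125 m = 26865 m

26900 m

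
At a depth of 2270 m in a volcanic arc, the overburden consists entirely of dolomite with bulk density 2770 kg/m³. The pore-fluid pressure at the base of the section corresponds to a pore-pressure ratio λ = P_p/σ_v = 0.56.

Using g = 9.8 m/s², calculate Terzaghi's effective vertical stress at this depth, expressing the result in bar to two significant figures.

270 bar

Overburden (lithostatic) stress σ_v:
dolomite: 2770 kg/m³ × 9.8 m/s² × 2270 m = 6.162×10^7 Pa = 61.62 MPa
Pore pressure P_p = λ·σ_v = 0.56 × 61.62 MPa = 34.51 MPa
Effective stress σ' = σ_v − P_p = 61.62 − 34.51 = 27.113 MPa = 271.13 bar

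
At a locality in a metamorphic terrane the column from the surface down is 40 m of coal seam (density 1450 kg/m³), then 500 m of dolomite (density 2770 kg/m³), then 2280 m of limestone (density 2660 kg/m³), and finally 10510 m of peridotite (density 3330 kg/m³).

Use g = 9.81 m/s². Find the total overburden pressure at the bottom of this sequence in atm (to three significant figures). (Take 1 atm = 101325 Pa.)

4120 atm

coal seam: 1450 kg/m³ × 9.81 m/s² × 40 m = 5.690×10^5 Pa = 5.615 atm
dolomite: 2770 kg/m³ × 9.81 m/s² × 500 m = 1.359×10^7 Pa = 134.1 atm
limestone: 2660 kg/m³ × 9.81 m/s² × 2280 m = 5.950×10^7 Pa = 587.2 atm
peridotite: 3330 kg/m³ × 9.81 m/s² × 10510 m = 3.433×10^8 Pa = 3388 atm
Total = 5.615 + 134.1 + 587.2 + 3388 = 4115.3 atm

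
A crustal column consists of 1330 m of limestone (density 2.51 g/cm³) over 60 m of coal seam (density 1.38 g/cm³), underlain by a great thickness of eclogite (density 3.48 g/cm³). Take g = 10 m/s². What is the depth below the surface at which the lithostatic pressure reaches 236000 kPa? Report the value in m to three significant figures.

7190 m

Pressure at base of upper layers: 2510×10×1330 + 1380×10×60 = 3.421×10^7 Pa = 34211 kPa
Remaining pressure to be supplied by eclogite: 2.360×10^8 − 3.421×10^7 = 2.018×10^8 Pa
Additional depth in eclogite = 2.018×10^8 Pa / (3480 kg/m³ × 10 m/s²) = 5798.5 m
Total depth = 1390 m + 5798.5 m = 7188.5 m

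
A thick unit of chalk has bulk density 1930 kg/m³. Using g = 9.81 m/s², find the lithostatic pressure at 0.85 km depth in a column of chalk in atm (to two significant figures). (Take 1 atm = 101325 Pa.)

chalk: 1930 kg/m³ × 9.81 m/s² × 850 m = 1.609×10^7 Pa = 158.8 atm

160 atm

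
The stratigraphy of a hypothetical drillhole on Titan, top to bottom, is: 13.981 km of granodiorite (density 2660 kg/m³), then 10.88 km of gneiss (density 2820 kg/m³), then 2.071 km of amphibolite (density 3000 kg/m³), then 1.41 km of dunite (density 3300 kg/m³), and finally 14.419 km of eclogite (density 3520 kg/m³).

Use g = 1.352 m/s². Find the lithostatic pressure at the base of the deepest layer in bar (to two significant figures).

1800 bar

granodiorite: 2660 kg/m³ × 1.352 m/s² × 13981 m = 5.028×10^7 Pa = 502.8 bar
gneiss: 2820 kg/m³ × 1.352 m/s² × 10880 m = 4.148×10^7 Pa = 414.8 bar
amphibolite: 3000 kg/m³ × 1.352 m/s² × 2071 m = 8.400×10^6 Pa = 84.00 bar
dunite: 3300 kg/m³ × 1.352 m/s² × 1410 m = 6.291×10^6 Pa = 62.91 bar
eclogite: 3520 kg/m³ × 1.352 m/s² × 14419 m = 6.862×10^7 Pa = 686.2 bar
Total = 502.8 + 414.8 + 84.00 + 62.91 + 686.2 = 1750.7 bar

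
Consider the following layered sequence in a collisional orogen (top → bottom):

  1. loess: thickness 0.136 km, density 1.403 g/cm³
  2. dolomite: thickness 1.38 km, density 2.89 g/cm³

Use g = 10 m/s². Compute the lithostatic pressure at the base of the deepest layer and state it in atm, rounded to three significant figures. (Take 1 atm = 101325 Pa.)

412 atm

loess: 1403 kg/m³ × 10 m/s² × 136 m = 1.908×10^6 Pa = 18.83 atm
dolomite: 2890 kg/m³ × 10 m/s² × 1380 m = 3.988×10^7 Pa = 393.6 atm
Total = 18.83 + 393.6 = 412.44 atm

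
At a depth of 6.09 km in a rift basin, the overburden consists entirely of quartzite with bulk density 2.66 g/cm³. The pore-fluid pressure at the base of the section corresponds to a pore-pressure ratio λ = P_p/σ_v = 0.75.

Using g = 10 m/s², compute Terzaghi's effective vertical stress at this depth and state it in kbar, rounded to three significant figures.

Overburden (lithostatic) stress σ_v:
quartzite: 2660 kg/m³ × 10 m/s² × 6090 m = 1.620×10^8 Pa = 162.0 MPa
Pore pressure P_p = λ·σ_v = 0.75 × 162.0 MPa = 121.5 MPa
Effective stress σ' = σ_v − P_p = 162.0 − 121.5 = 40.498 MPa = 0.40498 kbar

0.405 kbar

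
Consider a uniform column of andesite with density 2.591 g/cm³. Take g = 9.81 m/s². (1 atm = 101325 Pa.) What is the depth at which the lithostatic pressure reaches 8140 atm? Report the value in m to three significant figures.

32400 m

h = P/(ρg) = 8140 atm / (2591 kg/m³ × 9.81 m/s²) = 8.248×10^8 Pa / 25418 Pa/m = 32449 m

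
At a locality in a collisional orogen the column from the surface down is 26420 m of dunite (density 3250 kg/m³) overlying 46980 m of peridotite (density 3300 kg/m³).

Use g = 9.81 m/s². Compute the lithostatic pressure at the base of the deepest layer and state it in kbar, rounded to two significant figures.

24 kbar

dunite: 3250 kg/m³ × 9.81 m/s² × 26420 m = 8.423×10^8 Pa = 8.423 kbar
peridotite: 3300 kg/m³ × 9.81 m/s² × 46980 m = 1.521×10^9 Pa = 15.21 kbar
Total = 8.423 + 15.21 = 23.632 kbar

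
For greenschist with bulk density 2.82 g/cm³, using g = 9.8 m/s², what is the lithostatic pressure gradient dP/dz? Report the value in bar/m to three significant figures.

0.276 bar/m

dP/dz = ρg = 2820 kg/m³ × 9.8 m/s² = 27636 Pa/m
= 27636 Pa/m × (1 bar/m / 1.0000×10^5 Pa/m) = 0.27636 bar/m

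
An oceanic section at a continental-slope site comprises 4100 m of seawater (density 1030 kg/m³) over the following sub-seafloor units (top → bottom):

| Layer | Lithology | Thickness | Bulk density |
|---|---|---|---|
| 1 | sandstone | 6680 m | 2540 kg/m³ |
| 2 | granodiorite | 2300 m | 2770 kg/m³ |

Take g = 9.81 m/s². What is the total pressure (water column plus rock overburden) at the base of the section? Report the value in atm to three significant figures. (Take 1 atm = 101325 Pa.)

seawater: 1030 kg/m³ × 9.81 m/s² × 4100 m = 4.143×10^7 Pa = 408.9 atm
sandstone: 2540 kg/m³ × 9.81 m/s² × 6680 m = 1.664×10^8 Pa = 1643 atm
granodiorite: 2770 kg/m³ × 9.81 m/s² × 2300 m = 6.250×10^7 Pa = 616.8 atm
Total = 408.9 + 1643 + 616.8 = 2668.4 atm

2670 atm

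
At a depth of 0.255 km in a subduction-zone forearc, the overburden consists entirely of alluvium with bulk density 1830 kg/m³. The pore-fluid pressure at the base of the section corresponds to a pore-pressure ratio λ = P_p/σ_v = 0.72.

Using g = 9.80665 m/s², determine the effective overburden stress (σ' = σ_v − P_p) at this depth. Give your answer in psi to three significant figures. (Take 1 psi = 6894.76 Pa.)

Overburden (lithostatic) stress σ_v:
alluvium: 1830 kg/m³ × 9.80665 m/s² × 255 m = 4.576×10^6 Pa = 4.576 MPa
Pore pressure P_p = λ·σ_v = 0.72 × 4.576 MPa = 3.295 MPa
Effective stress σ' = σ_v − P_p = 4.576 − 3.295 = 1.2814 MPa = 185.85 psi

186 psi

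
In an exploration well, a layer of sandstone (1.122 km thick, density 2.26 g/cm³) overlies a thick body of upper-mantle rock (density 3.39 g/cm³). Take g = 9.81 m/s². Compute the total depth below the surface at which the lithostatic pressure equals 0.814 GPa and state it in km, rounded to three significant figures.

Pressure at base of upper layers: 2260×9.81×1122 = 2.488×10^7 Pa = 0.02488 GPa
Remaining pressure to be supplied by upper-mantle rock: 8.140×10^8 − 2.488×10^7 = 7.891×10^8 Pa
Additional depth in upper-mantle rock = 7.891×10^8 Pa / (3390 kg/m³ × 9.81 m/s²) = 23729 m
Total depth = 1122 m + 23729 m = 24851 m
= 24.851 km

24.9 km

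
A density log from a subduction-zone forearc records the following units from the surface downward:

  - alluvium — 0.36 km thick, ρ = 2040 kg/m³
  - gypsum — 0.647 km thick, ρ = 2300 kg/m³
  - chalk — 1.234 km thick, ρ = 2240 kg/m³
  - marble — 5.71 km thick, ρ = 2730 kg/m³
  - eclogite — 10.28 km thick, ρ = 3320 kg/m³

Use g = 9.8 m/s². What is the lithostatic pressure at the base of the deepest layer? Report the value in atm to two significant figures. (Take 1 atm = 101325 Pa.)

alluvium: 2040 kg/m³ × 9.8 m/s² × 360 m = 7.197×10^6 Pa = 71.03 atm
gypsum: 2300 kg/m³ × 9.8 m/s² × 647 m = 1.458×10^7 Pa = 143.9 atm
chalk: 2240 kg/m³ × 9.8 m/s² × 1234 m = 2.709×10^7 Pa = 267.3 atm
marble: 2730 kg/m³ × 9.8 m/s² × 5710 m = 1.528×10^8 Pa = 1508 atm
eclogite: 3320 kg/m³ × 9.8 m/s² × 10280 m = 3.345×10^8 Pa = 3301 atm
Total = 71.03 + 143.9 + 267.3 + 1508 + 3301 = 5290.9 atm

5300 atm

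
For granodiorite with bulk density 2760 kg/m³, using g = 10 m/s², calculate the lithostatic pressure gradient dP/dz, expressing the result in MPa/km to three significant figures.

dP/dz = ρg = 2760 kg/m³ × 10 m/s² = 27600 Pa/m
= 27600 Pa/m × (1 MPa/km / 1000.0 Pa/m) = 27.600 MPa/km

27.6 MPa/km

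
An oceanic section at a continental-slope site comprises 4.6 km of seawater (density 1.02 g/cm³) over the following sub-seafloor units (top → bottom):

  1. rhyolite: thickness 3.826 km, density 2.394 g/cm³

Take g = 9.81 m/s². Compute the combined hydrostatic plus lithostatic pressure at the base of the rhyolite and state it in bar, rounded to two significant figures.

1400 bar

seawater: 1020 kg/m³ × 9.81 m/s² × 4600 m = 4.603×10^7 Pa = 460.3 bar
rhyolite: 2394 kg/m³ × 9.81 m/s² × 3826 m = 8.985×10^7 Pa = 898.5 bar
Total = 460.3 + 898.5 = 1358.8 bar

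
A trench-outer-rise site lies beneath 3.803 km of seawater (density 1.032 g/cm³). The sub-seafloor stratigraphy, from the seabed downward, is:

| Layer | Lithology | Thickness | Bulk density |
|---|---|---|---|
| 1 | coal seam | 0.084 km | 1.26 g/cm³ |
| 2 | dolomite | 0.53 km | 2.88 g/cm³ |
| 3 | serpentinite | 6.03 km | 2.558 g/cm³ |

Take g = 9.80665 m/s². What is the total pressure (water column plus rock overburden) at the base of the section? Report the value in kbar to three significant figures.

2.06 kbar

seawater: 1032 kg/m³ × 9.80665 m/s² × 3803 m = 3.849×10^7 Pa = 0.3849 kbar
coal seam: 1260 kg/m³ × 9.80665 m/s² × 84 m = 1.038×10^6 Pa = 0.01038 kbar
dolomite: 2880 kg/m³ × 9.80665 m/s² × 530 m = 1.497×10^7 Pa = 0.1497 kbar
serpentinite: 2558 kg/m³ × 9.80665 m/s² × 6030 m = 1.513×10^8 Pa = 1.513 kbar
Total = 0.3849 + 0.01038 + 0.1497 + 1.513 = 2.0576 kbar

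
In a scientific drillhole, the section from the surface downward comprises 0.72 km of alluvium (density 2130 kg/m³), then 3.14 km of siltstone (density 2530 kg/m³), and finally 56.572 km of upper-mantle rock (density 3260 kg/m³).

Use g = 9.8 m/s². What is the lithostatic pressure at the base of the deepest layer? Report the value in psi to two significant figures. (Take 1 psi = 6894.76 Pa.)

alluvium: 2130 kg/m³ × 9.8 m/s² × 720 m = 1.503×10^7 Pa = 2180 psi
siltstone: 2530 kg/m³ × 9.8 m/s² × 3140 m = 7.785×10^7 Pa = 11292 psi
upper-mantle rock: 3260 kg/m³ × 9.8 m/s² × 56572 m = 1.807×10^9 Pa = 2.621×10^5 psi
Total = 2180 + 11292 + 2.621×10^5 = 2.7561×10^5 psi

280000 psi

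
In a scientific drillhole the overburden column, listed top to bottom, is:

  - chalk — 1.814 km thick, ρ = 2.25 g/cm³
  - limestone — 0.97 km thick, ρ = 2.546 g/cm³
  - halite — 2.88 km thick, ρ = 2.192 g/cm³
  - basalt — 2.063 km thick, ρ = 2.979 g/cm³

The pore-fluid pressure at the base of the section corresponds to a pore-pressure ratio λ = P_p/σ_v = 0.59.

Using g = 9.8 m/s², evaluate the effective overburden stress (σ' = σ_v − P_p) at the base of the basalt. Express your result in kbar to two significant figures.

0.76 kbar

Overburden (lithostatic) stress σ_v:
chalk: 2250 kg/m³ × 9.8 m/s² × 1814 m = 4.000×10^7 Pa = 40.00 MPa
limestone: 2546 kg/m³ × 9.8 m/s² × 970 m = 2.420×10^7 Pa = 24.20 MPa
halite: 2192 kg/m³ × 9.8 m/s² × 2880 m = 6.187×10^7 Pa = 61.87 MPa
basalt: 2979 kg/m³ × 9.8 m/s² × 2063 m = 6.023×10^7 Pa = 60.23 MPa
Total = 40.00 + 24.20 + 61.87 + 60.23 = 186.30 MPa
Pore pressure P_p = λ·σ_v = 0.59 × 186.3 MPa = 109.9 MPa
Effective stress σ' = σ_v − P_p = 186.3 − 109.9 = 76.381 MPa = 0.76381 kbar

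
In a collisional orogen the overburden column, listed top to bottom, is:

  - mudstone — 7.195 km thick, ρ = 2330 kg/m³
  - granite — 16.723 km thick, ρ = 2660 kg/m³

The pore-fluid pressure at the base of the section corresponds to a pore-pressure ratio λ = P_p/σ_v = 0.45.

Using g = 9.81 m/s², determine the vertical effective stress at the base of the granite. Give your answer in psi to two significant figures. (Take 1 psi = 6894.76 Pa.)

Overburden (lithostatic) stress σ_v:
mudstone: 2330 kg/m³ × 9.81 m/s² × 7195 m = 1.645×10^8 Pa = 164.5 MPa
granite: 2660 kg/m³ × 9.81 m/s² × 16723 m = 4.364×10^8 Pa = 436.4 MPa
Total = 164.5 + 436.4 = 600.84 MPa
Pore pressure P_p = λ·σ_v = 0.45 × 600.8 MPa = 270.4 MPa
Effective stress σ' = σ_v − P_p = 600.8 − 270.4 = 330.46 MPa = 47929 psi

48000 psi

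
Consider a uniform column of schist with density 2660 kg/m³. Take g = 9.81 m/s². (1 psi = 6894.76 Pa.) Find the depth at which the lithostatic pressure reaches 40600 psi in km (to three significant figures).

h = P/(ρg) = 40600 psi / (2660 kg/m³ × 9.81 m/s²) = 2.799×10^8 Pa / 26095 Pa/m = 10727 m
= 10.727 km

10.7 km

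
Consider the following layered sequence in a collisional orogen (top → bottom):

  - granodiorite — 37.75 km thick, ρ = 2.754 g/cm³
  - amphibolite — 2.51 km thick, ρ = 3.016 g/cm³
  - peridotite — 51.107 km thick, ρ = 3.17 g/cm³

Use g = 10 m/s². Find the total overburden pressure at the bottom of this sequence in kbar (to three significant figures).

granodiorite: 2754 kg/m³ × 10 m/s² × 37750 m = 1.040×10^9 Pa = 10.40 kbar
amphibolite: 3016 kg/m³ × 10 m/s² × 2510 m = 7.570×10^7 Pa = 0.7570 kbar
peridotite: 3170 kg/m³ × 10 m/s² × 51107 m = 1.620×10^9 Pa = 16.20 kbar
Total = 10.40 + 0.7570 + 16.20 = 27.354 kbar

27.4 kbar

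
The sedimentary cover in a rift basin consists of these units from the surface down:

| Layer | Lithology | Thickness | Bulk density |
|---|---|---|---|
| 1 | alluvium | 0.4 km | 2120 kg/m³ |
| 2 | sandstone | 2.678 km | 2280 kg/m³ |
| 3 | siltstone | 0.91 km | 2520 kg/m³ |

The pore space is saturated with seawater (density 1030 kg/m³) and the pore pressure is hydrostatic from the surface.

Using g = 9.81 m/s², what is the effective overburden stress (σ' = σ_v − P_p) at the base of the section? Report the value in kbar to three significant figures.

Overburden (lithostatic) stress σ_v:
alluvium: 2120 kg/m³ × 9.81 m/s² × 400 m = 8.319×10^6 Pa = 8.319 MPa
sandstone: 2280 kg/m³ × 9.81 m/s² × 2678 m = 5.990×10^7 Pa = 59.90 MPa
siltstone: 2520 kg/m³ × 9.81 m/s² × 910 m = 2.250×10^7 Pa = 22.50 MPa
Total = 8.319 + 59.90 + 22.50 = 90.713 MPa
Pore pressure P_p = 1030 kg/m³ × 9.81 m/s² × 3988 m = 4.030×10^7 Pa = 40.30 MPa
Effective stress σ' = σ_v − P_p = 90.71 − 40.30 = 50.418 MPa = 0.50418 kbar

0.504 kbar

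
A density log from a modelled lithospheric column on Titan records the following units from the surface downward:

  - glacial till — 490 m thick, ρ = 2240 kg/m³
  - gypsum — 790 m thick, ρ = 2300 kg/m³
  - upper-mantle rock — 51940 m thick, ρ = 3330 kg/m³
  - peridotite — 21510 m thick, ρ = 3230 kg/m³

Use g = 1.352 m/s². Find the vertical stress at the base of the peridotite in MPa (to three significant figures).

332 MPa

glacial till: 2240 kg/m³ × 1.352 m/s² × 490 m = 1.484×10^6 Pa = 1.484 MPa
gypsum: 2300 kg/m³ × 1.352 m/s² × 790 m = 2.457×10^6 Pa = 2.457 MPa
upper-mantle rock: 3330 kg/m³ × 1.352 m/s² × 51940 m = 2.338×10^8 Pa = 233.8 MPa
peridotite: 3230 kg/m³ × 1.352 m/s² × 21510 m = 9.393×10^7 Pa = 93.93 MPa
Total = 1.484 + 2.457 + 233.8 + 93.93 = 331.72 MPa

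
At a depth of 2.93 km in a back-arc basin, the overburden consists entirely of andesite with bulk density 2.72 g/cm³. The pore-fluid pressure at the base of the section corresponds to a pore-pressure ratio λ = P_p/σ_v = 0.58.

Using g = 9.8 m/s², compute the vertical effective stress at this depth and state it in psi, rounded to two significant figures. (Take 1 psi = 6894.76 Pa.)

4800 psi

Overburden (lithostatic) stress σ_v:
andesite: 2720 kg/m³ × 9.8 m/s² × 2930 m = 7.810×10^7 Pa = 78.10 MPa
Pore pressure P_p = λ·σ_v = 0.58 × 78.10 MPa = 45.30 MPa
Effective stress σ' = σ_v − P_p = 78.10 − 45.30 = 32.803 MPa = 4757.7 psi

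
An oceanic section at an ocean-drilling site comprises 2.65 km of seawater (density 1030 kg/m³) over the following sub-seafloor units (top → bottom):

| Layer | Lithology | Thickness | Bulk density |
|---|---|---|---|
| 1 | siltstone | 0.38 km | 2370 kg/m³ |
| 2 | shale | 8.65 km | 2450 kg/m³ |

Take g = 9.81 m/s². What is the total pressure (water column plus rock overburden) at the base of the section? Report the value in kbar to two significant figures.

2.4 kbar

seawater: 1030 kg/m³ × 9.81 m/s² × 2650 m = 2.678×10^7 Pa = 0.2678 kbar
siltstone: 2370 kg/m³ × 9.81 m/s² × 380 m = 8.835×10^6 Pa = 0.08835 kbar
shale: 2450 kg/m³ × 9.81 m/s² × 8650 m = 2.079×10^8 Pa = 2.079 kbar
Total = 0.2678 + 0.08835 + 2.079 = 2.4351 kbar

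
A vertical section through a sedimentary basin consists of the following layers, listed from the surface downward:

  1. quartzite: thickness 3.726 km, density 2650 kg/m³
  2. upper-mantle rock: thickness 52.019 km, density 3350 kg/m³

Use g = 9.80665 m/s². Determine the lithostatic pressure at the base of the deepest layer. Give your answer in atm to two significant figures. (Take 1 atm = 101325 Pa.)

quartzite: 2650 kg/m³ × 9.80665 m/s² × 3726 m = 9.683×10^7 Pa = 955.6 atm
upper-mantle rock: 3350 kg/m³ × 9.80665 m/s² × 52019 m = 1.709×10^9 Pa = 16866 atm
Total = 955.6 + 16866 = 17822 atm

18000 atm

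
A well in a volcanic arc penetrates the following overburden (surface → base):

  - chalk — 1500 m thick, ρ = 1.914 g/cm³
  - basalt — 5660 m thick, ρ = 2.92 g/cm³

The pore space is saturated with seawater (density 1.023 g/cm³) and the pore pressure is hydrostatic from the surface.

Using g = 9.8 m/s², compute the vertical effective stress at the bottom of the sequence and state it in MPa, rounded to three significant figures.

Overburden (lithostatic) stress σ_v:
chalk: 1914 kg/m³ × 9.8 m/s² × 1500 m = 2.814×10^7 Pa = 28.14 MPa
basalt: 2920 kg/m³ × 9.8 m/s² × 5660 m = 1.620×10^8 Pa = 162.0 MPa
Total = 28.14 + 162.0 = 190.10 MPa
Pore pressure P_p = 1023 kg/m³ × 9.8 m/s² × 7160 m = 7.178×10^7 Pa = 71.78 MPa
Effective stress σ' = σ_v − P_p = 190.1 − 71.78 = 118.32 MPa

118 MPa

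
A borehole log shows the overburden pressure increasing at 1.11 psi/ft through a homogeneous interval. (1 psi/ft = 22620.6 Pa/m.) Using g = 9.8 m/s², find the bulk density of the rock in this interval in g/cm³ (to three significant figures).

ρ = (dP/dz)/g = 1.11 psi/ft / 9.8 m/s² = 25109 Pa/m / 9.8 m/s² = 2562.1 kg/m³
= 2.562 g/cm³

2.56 g/cm³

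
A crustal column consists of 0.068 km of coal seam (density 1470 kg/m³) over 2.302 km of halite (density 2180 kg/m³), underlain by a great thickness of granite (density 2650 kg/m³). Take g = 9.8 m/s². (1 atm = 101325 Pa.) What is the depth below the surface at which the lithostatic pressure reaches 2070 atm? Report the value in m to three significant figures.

8510 m

Pressure at base of upper layers: 1470×9.8×68 + 2180×9.8×2302 = 5.016×10^7 Pa = 495.0 atm
Remaining pressure to be supplied by granite: 2.097×10^8 − 5.016×10^7 = 1.596×10^8 Pa
Additional depth in granite = 1.596×10^8 Pa / (2650 kg/m³ × 9.8 m/s²) = 6144.9 m
Total depth = 2370 m + 6144.9 m = 8514.9 m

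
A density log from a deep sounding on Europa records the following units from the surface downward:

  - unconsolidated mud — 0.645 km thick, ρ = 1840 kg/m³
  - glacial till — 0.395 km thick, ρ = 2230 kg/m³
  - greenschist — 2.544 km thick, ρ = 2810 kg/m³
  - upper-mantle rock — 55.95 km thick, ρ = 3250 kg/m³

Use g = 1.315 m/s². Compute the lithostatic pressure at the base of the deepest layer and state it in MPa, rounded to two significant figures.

unconsolidated mud: 1840 kg/m³ × 1.315 m/s² × 645 m = 1.561×10^6 Pa = 1.561 MPa
glacial till: 2230 kg/m³ × 1.315 m/s² × 395 m = 1.158×10^6 Pa = 1.158 MPa
greenschist: 2810 kg/m³ × 1.315 m/s² × 2544 m = 9.400×10^6 Pa = 9.400 MPa
upper-mantle rock: 3250 kg/m³ × 1.315 m/s² × 55950 m = 2.391×10^8 Pa = 239.1 MPa
Total = 1.561 + 1.158 + 9.400 + 239.1 = 251.24 MPa

250 MPa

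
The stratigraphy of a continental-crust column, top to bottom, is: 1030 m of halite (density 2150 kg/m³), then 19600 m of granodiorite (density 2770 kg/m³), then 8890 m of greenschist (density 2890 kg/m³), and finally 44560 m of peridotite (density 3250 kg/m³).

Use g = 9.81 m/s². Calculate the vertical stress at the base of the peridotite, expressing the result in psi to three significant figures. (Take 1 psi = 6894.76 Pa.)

323000 psi

halite: 2150 kg/m³ × 9.81 m/s² × 1030 m = 2.172×10^7 Pa = 3151 psi
granodiorite: 2770 kg/m³ × 9.81 m/s² × 19600 m = 5.326×10^8 Pa = 77248 psi
greenschist: 2890 kg/m³ × 9.81 m/s² × 8890 m = 2.520×10^8 Pa = 36555 psi
peridotite: 3250 kg/m³ × 9.81 m/s² × 44560 m = 1.421×10^9 Pa = 2.061×10^5 psi
Total = 3151 + 77248 + 36555 + 2.061×10^5 = 3.2301×10^5 psi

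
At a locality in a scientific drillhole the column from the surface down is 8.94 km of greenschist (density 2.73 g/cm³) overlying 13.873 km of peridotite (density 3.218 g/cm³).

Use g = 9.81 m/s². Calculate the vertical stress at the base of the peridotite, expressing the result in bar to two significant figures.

6800 bar

greenschist: 2730 kg/m³ × 9.81 m/s² × 8940 m = 2.394×10^8 Pa = 2394 bar
peridotite: 3218 kg/m³ × 9.81 m/s² × 13873 m = 4.380×10^8 Pa = 4380 bar
Total = 2394 + 4380 = 6773.8 bar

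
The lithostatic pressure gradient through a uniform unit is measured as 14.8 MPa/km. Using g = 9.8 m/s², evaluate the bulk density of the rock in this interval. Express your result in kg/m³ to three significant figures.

1510 kg/m³

ρ = (dP/dz)/g = 14.8 MPa/km / 9.8 m/s² = 14800 Pa/m / 9.8 m/s² = 1510.2 kg/m³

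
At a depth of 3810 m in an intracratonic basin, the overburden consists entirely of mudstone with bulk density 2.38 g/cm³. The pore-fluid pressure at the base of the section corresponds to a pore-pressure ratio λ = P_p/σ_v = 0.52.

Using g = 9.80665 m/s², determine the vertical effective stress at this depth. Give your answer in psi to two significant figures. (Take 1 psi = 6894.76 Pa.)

6200 psi

Overburden (lithostatic) stress σ_v:
mudstone: 2380 kg/m³ × 9.80665 m/s² × 3810 m = 8.892×10^7 Pa = 88.92 MPa
Pore pressure P_p = λ·σ_v = 0.52 × 88.92 MPa = 46.24 MPa
Effective stress σ' = σ_v − P_p = 88.92 − 46.24 = 42.684 MPa = 6190.8 psi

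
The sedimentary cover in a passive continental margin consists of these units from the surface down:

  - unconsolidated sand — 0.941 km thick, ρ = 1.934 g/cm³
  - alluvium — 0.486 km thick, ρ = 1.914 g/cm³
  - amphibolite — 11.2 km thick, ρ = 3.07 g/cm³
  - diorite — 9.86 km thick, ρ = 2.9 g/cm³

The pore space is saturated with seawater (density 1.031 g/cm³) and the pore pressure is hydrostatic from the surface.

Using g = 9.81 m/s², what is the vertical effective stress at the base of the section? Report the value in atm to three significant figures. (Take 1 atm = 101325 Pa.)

Overburden (lithostatic) stress σ_v:
unconsolidated sand: 1934 kg/m³ × 9.81 m/s² × 941 m = 1.785×10^7 Pa = 17.85 MPa
alluvium: 1914 kg/m³ × 9.81 m/s² × 486 m = 9.125×10^6 Pa = 9.125 MPa
amphibolite: 3070 kg/m³ × 9.81 m/s² × 11200 m = 3.373×10^8 Pa = 337.3 MPa
diorite: 2900 kg/m³ × 9.81 m/s² × 9860 m = 2.805×10^8 Pa = 280.5 MPa
Total = 17.85 + 9.125 + 337.3 + 280.5 = 644.79 MPa
Pore pressure P_p = 1031 kg/m³ × 9.81 m/s² × 22487 m = 2.274×10^8 Pa = 227.4 MPa
Effective stress σ' = σ_v − P_p = 644.8 − 227.4 = 417.36 MPa = 4119.0 atm

4120 atm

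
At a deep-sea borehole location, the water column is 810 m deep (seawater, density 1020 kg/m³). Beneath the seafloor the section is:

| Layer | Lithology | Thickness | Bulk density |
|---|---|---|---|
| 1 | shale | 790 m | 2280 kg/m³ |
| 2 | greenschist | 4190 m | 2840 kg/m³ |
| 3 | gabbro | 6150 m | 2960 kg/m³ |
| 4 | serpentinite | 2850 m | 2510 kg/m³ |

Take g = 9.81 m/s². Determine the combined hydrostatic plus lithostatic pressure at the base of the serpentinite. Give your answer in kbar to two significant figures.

seawater: 1020 kg/m³ × 9.81 m/s² × 810 m = 8.105×10^6 Pa = 0.08105 kbar
shale: 2280 kg/m³ × 9.81 m/s² × 790 m = 1.767×10^7 Pa = 0.1767 kbar
greenschist: 2840 kg/m³ × 9.81 m/s² × 4190 m = 1.167×10^8 Pa = 1.167 kbar
gabbro: 2960 kg/m³ × 9.81 m/s² × 6150 m = 1.786×10^8 Pa = 1.786 kbar
serpentinite: 2510 kg/m³ × 9.81 m/s² × 2850 m = 7.018×10^7 Pa = 0.7018 kbar
Total = 0.08105 + 0.1767 + 1.167 + 1.786 + 0.7018 = 3.9127 kbar

3.9 kbar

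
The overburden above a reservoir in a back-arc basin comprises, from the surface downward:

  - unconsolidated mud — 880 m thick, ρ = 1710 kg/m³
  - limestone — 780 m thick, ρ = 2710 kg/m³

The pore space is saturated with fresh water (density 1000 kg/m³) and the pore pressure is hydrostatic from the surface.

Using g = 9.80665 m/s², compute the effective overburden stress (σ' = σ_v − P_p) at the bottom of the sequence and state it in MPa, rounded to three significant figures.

19.2 MPa

Overburden (lithostatic) stress σ_v:
unconsolidated mud: 1710 kg/m³ × 9.80665 m/s² × 880 m = 1.476×10^7 Pa = 14.76 MPa
limestone: 2710 kg/m³ × 9.80665 m/s² × 780 m = 2.073×10^7 Pa = 20.73 MPa
Total = 14.76 + 20.73 = 35.486 MPa
Pore pressure P_p = 1000 kg/m³ × 9.80665 m/s² × 1660 m = 1.628×10^7 Pa = 16.28 MPa
Effective stress σ' = σ_v − P_p = 35.49 − 16.28 = 19.207 MPa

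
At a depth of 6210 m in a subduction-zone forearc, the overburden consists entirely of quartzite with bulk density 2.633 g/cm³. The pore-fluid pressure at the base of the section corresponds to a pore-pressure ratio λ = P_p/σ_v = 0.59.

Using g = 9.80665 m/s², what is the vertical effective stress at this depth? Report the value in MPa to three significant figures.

65.7 MPa

Overburden (lithostatic) stress σ_v:
quartzite: 2633 kg/m³ × 9.80665 m/s² × 6210 m = 1.603×10^8 Pa = 160.3 MPa
Pore pressure P_p = λ·σ_v = 0.59 × 160.3 MPa = 94.61 MPa
Effective stress σ' = σ_v − P_p = 160.3 − 94.61 = 65.743 MPa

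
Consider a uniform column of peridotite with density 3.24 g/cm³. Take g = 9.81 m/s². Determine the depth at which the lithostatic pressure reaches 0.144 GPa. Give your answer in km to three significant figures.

4.53 km

h = P/(ρg) = 0.144 GPa / (3240 kg/m³ × 9.81 m/s²) = 1.440×10^8 Pa / 31784 Pa/m = 4530.5 m
= 4.5305 km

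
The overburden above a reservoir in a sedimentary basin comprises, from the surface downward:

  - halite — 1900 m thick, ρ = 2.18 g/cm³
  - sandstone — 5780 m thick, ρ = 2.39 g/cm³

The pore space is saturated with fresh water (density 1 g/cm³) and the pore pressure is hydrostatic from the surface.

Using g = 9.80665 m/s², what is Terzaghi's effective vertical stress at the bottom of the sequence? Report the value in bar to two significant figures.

1000 bar

Overburden (lithostatic) stress σ_v:
halite: 2180 kg/m³ × 9.80665 m/s² × 1900 m = 4.062×10^7 Pa = 40.62 MPa
sandstone: 2390 kg/m³ × 9.80665 m/s² × 5780 m = 1.355×10^8 Pa = 135.5 MPa
Total = 40.62 + 135.5 = 176.09 MPa
Pore pressure P_p = 1000 kg/m³ × 9.80665 m/s² × 7680 m = 7.532×10^7 Pa = 75.32 MPa
Effective stress σ' = σ_v − P_p = 176.1 − 75.32 = 100.78 MPa = 1007.8 bar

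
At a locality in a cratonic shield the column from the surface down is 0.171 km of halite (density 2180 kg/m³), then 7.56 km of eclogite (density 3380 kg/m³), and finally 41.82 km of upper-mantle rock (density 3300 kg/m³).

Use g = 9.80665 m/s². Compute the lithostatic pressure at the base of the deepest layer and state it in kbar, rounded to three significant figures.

16.1 kbar

halite: 2180 kg/m³ × 9.80665 m/s² × 171 m = 3.656×10^6 Pa = 0.03656 kbar
eclogite: 3380 kg/m³ × 9.80665 m/s² × 7560 m = 2.506×10^8 Pa = 2.506 kbar
upper-mantle rock: 3300 kg/m³ × 9.80665 m/s² × 41820 m = 1.353×10^9 Pa = 13.53 kbar
Total = 0.03656 + 2.506 + 13.53 = 16.076 kbar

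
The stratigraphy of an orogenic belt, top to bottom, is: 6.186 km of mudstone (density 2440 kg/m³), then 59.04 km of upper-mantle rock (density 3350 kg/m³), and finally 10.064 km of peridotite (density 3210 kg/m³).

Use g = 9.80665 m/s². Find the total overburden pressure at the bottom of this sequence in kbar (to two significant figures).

24 kbar

mudstone: 2440 kg/m³ × 9.80665 m/s² × 6186 m = 1.480×10^8 Pa = 1.480 kbar
upper-mantle rock: 3350 kg/m³ × 9.80665 m/s² × 59040 m = 1.940×10^9 Pa = 19.40 kbar
peridotite: 3210 kg/m³ × 9.80665 m/s² × 10064 m = 3.168×10^8 Pa = 3.168 kbar
Total = 1.480 + 19.40 + 3.168 = 24.044 kbar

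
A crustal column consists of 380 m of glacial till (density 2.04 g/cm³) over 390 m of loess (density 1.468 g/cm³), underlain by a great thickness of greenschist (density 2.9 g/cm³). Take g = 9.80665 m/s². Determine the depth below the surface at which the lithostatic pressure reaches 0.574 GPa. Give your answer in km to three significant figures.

Pressure at base of upper layers: 2040×9.80665×380 + 1468×9.80665×390 = 1.322×10^7 Pa = 0.01322 GPa
Remaining pressure to be supplied by greenschist: 5.740×10^8 − 1.322×10^7 = 5.608×10^8 Pa
Additional depth in greenschist = 5.608×10^8 Pa / (2900 kg/m³ × 9.80665 m/s²) = 19719 m
Total depth = 770 m + 19719 m = 20489 m
= 20.489 km

20.5 km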